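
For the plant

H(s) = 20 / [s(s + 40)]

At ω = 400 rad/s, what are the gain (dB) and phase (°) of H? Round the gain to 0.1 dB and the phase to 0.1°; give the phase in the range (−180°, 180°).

-78.1 dB, -174.3°

At s = jω = j400:
pole (s+40): 40 + j400 → |·| = √(40²+400²) = √161600 ≈ 402, ∠ = arctan(400/40) ≈ 84.29°
pole at origin: |s| = 400, ∠ = 90.00° (in denominator)
|H| = 20 / 1.608e+05 ≈ 0.00012438
Gain = 20 log₁₀(0.00012438) ≈ -78.10 dB
∠H = 0.00° − 174.29° = -174.29°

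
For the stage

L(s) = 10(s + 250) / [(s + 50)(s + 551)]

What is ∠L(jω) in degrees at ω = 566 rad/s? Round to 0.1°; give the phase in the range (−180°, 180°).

At s = jω = j566:
zero (s+250): 250 + j566 → |·| = √(250²+566²) = √382856 ≈ 618.75, ∠ = arctan(566/250) ≈ 66.17°
pole (s+50): 50 + j566 → |·| = √(50²+566²) = √322856 ≈ 568.2, ∠ = arctan(566/50) ≈ 84.95°
pole (s+551): 551 + j566 → |·| = √(551²+566²) = √623957 ≈ 789.91, ∠ = arctan(566/551) ≈ 45.77°
∠L = 66.17° − 130.72° = -64.55°

-64.6°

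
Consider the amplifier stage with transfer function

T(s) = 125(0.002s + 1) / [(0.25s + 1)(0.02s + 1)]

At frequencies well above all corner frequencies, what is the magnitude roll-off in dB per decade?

Each pole contributes −20 dB/decade at high frequency; each zero contributes +20 dB/decade.
Net: 1 zero(s) − 2 pole(s) → -20 dB/decade.

-20 dB/decade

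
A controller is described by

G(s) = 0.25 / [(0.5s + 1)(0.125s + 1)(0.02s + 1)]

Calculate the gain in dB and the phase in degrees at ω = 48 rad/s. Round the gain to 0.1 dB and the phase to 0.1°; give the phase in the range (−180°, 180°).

-58.2 dB, 148.0°

At ω = 48 rad/s:
pole (1 + j48·0.5) = 1 + j24 → |·| ≈ 24.021, ∠ ≈ 87.61°
pole (1 + j48·0.125) = 1 + j6 → |·| ≈ 6.0828, ∠ ≈ 80.54°
pole (1 + j48·0.02) = 1 + j0.96 → |·| ≈ 1.3862, ∠ ≈ 43.83°
|G| = 0.25 · 1 / (24.021 · 6.0828 · 1.3862) ≈ 0.0012343
Gain = 20 log₁₀(0.0012343) ≈ -58.17 dB
∠G = (0°) − (87.61° + 80.54° + 43.83°) = -211.98° ≡ 148.02° (principal value)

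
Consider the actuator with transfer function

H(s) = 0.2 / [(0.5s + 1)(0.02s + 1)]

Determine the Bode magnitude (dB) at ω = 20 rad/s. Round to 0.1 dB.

-34.7 dB

At ω = 20 rad/s:
pole (1 + j20·0.5) = 1 + j10 → |·| ≈ 10.05, ∠ ≈ 84.29°
pole (1 + j20·0.02) = 1 + j0.4 → |·| ≈ 1.077, ∠ ≈ 21.80°
|H| = 0.2 · 1 / (10.05 · 1.077) ≈ 0.018478
Gain = 20 log₁₀(0.018478) ≈ -34.67 dB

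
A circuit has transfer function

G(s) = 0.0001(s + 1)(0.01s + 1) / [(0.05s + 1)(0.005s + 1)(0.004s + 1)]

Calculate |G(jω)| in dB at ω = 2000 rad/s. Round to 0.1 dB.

At ω = 2000 rad/s:
zero (1 + j2000·1) = 1 + j2000 → |·| ≈ 2000, ∠ ≈ 89.97°
zero (1 + j2000·0.01) = 1 + j20 → |·| ≈ 20.025, ∠ ≈ 87.14°
pole (1 + j2000·0.05) = 1 + j100 → |·| ≈ 100, ∠ ≈ 89.43°
pole (1 + j2000·0.005) = 1 + j10 → |·| ≈ 10.05, ∠ ≈ 84.29°
pole (1 + j2000·0.004) = 1 + j8 → |·| ≈ 8.0623, ∠ ≈ 82.87°
|G| = 0.0001 · 2000 · 20.025 / (100 · 10.05 · 8.0623) ≈ 0.00049429
Gain = 20 log₁₀(0.00049429) ≈ -66.12 dB

-66.1 dB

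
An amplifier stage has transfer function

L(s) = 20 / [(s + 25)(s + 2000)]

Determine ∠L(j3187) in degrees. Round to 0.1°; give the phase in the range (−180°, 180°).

-147.4°

At s = jω = j3187:
pole (s+25): 25 + j3187 → |·| = √(25²+3187²) = √10157594 ≈ 3187.1, ∠ = arctan(3187/25) ≈ 89.55°
pole (s+2000): 2000 + j3187 → |·| = √(2000²+3187²) = √14156969 ≈ 3762.6, ∠ = arctan(3187/2000) ≈ 57.89°
∠L = 0.00° − 147.44° = -147.44°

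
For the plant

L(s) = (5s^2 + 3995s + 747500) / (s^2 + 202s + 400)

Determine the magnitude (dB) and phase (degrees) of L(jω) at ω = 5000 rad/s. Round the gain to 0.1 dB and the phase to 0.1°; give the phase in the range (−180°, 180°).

14.0 dB, -6.8°

Substitute s = j5000:
Numerator: 5(j5000)^2 + 3995(j5000) + 747500 = -124252500 + j19975000
Denominator: (j5000)^2 + 202(j5000) + 400 = -24999600 + j1010000
|N| = √(124252500² + 19975000²) ≈ 1.2585e+08, ∠N ≈ 170.87°
|D| = √(24999600² + 1010000²) ≈ 2.502e+07, ∠D ≈ 177.69°
|L| = 1.2585e+08 / 2.502e+07 ≈ 5.03
Gain = 20 log₁₀(5.03) ≈ 14.03 dB
∠L = 170.87° − 177.69° = -6.82°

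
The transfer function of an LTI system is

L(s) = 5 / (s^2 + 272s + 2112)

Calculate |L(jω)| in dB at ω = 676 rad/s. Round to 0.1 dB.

-99.8 dB

Substitute s = j676:
Numerator: 5 = 5 + j0
Denominator: (j676)^2 + 272(j676) + 2112 = -454864 + j183872
|N| = √(5² + 0²) ≈ 5, ∠N ≈ 0.00°
|D| = √(454864² + 183872²) ≈ 4.9062e+05, ∠D ≈ 157.99°
|L| = 5 / 4.9062e+05 ≈ 1.0191e-05
Gain = 20 log₁₀(1.0191e-05) ≈ -99.84 dB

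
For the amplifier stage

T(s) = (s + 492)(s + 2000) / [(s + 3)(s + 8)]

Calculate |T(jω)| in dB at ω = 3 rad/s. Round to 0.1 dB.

At s = jω = j3:
zero (s+492): 492 + j3 → |·| = √(492²+3²) = √242073 ≈ 492.01, ∠ = arctan(3/492) ≈ 0.35°
zero (s+2000): 2000 + j3 → |·| = √(2000²+3²) = √4000009 ≈ 2000, ∠ = arctan(3/2000) ≈ 0.09°
pole (s+3): 3 + j3 → |·| = √(3²+3²) = √18 ≈ 4.2426, ∠ = arctan(3/3) ≈ 45.00°
pole (s+8): 8 + j3 → |·| = √(8²+3²) = √73 ≈ 8.544, ∠ = arctan(3/8) ≈ 20.56°
|T| = 1 · 9.8402e+05 / 36.249 ≈ 27146
Gain = 20 log₁₀(27146) ≈ 88.67 dB

88.7 dB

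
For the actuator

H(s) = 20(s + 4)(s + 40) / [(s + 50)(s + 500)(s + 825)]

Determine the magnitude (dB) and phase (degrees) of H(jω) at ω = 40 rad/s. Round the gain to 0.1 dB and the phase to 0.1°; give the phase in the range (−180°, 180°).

At s = jω = j40:
zero (s+4): 4 + j40 → |·| = √(4²+40²) = √1616 ≈ 40.2, ∠ = arctan(40/4) ≈ 84.29°
zero (s+40): 40 + j40 → |·| = √(40²+40²) = √3200 ≈ 56.569, ∠ = arctan(40/40) ≈ 45.00°
pole (s+50): 50 + j40 → |·| = √(50²+40²) = √4100 ≈ 64.031, ∠ = arctan(40/50) ≈ 38.66°
pole (s+500): 500 + j40 → |·| = √(500²+40²) = √251600 ≈ 501.6, ∠ = arctan(40/500) ≈ 4.57°
pole (s+825): 825 + j40 → |·| = √(825²+40²) = √682225 ≈ 825.97, ∠ = arctan(40/825) ≈ 2.78°
|H| = 20 · 2274.1 / 2.6528e+07 ≈ 0.0017145
Gain = 20 log₁₀(0.0017145) ≈ -55.32 dB
∠H = 129.29° − 46.01° = 83.28°

-55.3 dB, 83.3°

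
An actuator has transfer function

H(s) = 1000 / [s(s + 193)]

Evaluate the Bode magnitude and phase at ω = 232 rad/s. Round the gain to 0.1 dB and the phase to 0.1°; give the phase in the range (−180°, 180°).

At s = jω = j232:
pole (s+193): 193 + j232 → |·| = √(193²+232²) = √91073 ≈ 301.78, ∠ = arctan(232/193) ≈ 50.24°
pole at origin: |s| = 232, ∠ = 90.00° (in denominator)
|H| = 1000 / 70013 ≈ 0.014283
Gain = 20 log₁₀(0.014283) ≈ -36.90 dB
∠H = 0.00° − 140.24° = -140.24°

-36.9 dB, -140.2°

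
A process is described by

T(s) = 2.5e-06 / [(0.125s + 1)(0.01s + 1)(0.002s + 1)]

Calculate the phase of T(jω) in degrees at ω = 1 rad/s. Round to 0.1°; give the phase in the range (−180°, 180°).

At ω = 1 rad/s:
pole (1 + j1·0.125) = 1 + j0.125 → |·| ≈ 1.0078, ∠ ≈ 7.13°
pole (1 + j1·0.01) = 1 + j0.01 → |·| ≈ 1, ∠ ≈ 0.57°
pole (1 + j1·0.002) = 1 + j0.002 → |·| ≈ 1, ∠ ≈ 0.11°
∠T = (0°) − (7.13° + 0.57° + 0.11°) = -7.81°

-7.8°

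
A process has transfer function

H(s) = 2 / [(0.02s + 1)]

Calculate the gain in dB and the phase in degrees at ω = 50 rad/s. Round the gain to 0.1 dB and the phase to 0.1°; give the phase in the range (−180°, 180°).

At ω = 50 rad/s:
pole (1 + j50·0.02) = 1 + j1 → |·| ≈ 1.4142, ∠ ≈ 45.00°
|H| = 2 · 1 / (1.4142) ≈ 1.4142
Gain = 20 log₁₀(1.4142) ≈ 3.01 dB
∠H = (0°) − (45.00°) = -45.00°

3.0 dB, -45.0°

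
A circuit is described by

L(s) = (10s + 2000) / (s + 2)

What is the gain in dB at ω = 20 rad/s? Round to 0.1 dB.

40.0 dB

Substitute s = j20:
Numerator: 10(j20) + 2000 = 2000 + j200
Denominator: (j20) + 2 = 2 + j20
|N| = √(2000² + 200²) ≈ 2010, ∠N ≈ 5.71°
|D| = √(2² + 20²) ≈ 20.1, ∠D ≈ 84.29°
|L| = 2010 / 20.1 ≈ 100
Gain = 20 log₁₀(100) ≈ 40.00 dB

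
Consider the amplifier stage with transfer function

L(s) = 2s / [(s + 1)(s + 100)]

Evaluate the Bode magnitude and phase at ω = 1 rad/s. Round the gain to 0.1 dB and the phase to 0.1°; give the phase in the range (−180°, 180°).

-37.0 dB, 44.4°

At s = jω = j1:
zero at origin: s = j1 → |·| = 1, ∠ = 90.00°
pole (s+1): 1 + j1 → |·| = √(1²+1²) = √2 ≈ 1.4142, ∠ = arctan(1/1) ≈ 45.00°
pole (s+100): 100 + j1 → |·| = √(100²+1²) = √10001 ≈ 100, ∠ = arctan(1/100) ≈ 0.57°
|L| = 2 · 1 / 141.42 ≈ 0.014142
Gain = 20 log₁₀(0.014142) ≈ -36.99 dB
∠L = 90.00° − 45.57° = 44.43°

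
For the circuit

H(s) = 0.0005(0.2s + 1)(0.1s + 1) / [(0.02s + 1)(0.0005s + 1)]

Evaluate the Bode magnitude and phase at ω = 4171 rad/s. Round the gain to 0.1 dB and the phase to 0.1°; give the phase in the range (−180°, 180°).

-0.9 dB, 26.1°

At ω = 4171 rad/s:
zero (1 + j4171·0.2) = 1 + j834.2 → |·| ≈ 834.2, ∠ ≈ 89.93°
zero (1 + j4171·0.1) = 1 + j417.1 → |·| ≈ 417.1, ∠ ≈ 89.86°
pole (1 + j4171·0.02) = 1 + j83.42 → |·| ≈ 83.426, ∠ ≈ 89.31°
pole (1 + j4171·0.0005) = 1 + j2.0855 → |·| ≈ 2.3129, ∠ ≈ 64.38°
|H| = 0.0005 · 834.2 · 417.1 / (83.426 · 2.3129) ≈ 0.90162
Gain = 20 log₁₀(0.90162) ≈ -0.90 dB
∠H = (89.93° + 89.86°) − (89.31° + 64.38°) = 26.10°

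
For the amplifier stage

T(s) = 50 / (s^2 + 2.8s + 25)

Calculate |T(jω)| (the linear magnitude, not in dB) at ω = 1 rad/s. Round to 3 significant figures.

At s = jω = j1:
quadratic: (j1)² + 2.8·j1 + 25 = 24 + j2.8 → |·| ≈ 24.163, ∠ ≈ 6.65°
|T| = 50 / 24.163 ≈ 2.0693

2.07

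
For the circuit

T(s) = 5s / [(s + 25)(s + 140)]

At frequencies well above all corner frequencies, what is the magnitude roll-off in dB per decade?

-20 dB/decade

Each pole contributes −20 dB/decade at high frequency; each zero contributes +20 dB/decade.
Net: 1 zero(s) − 2 pole(s) → -20 dB/decade.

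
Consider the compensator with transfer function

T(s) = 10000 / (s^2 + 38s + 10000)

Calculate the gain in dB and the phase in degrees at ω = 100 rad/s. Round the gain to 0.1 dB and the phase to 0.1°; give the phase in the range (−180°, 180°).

8.4 dB, -90.0°

At s = jω = j100:
quadratic: (j100)² + 38·j100 + 10000 = 0 + j3800 → |·| ≈ 3800, ∠ ≈ 90.00°
|T| = 10000 / 3800 ≈ 2.6316
Gain = 20 log₁₀(2.6316) ≈ 8.40 dB
∠T = 0.00° − 90.00° = -90.00°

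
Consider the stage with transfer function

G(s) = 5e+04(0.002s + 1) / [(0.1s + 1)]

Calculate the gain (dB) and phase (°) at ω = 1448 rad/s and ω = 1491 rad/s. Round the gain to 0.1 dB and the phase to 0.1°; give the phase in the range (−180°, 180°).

ω = 1448: 60.5 dB, -18.7°; ω = 1491: 60.5 dB, -18.2°

At ω = 1448 rad/s:
zero (1 + j1448·0.002) = 1 + j2.896 → |·| ≈ 3.0638, ∠ ≈ 70.95°
pole (1 + j1448·0.1) = 1 + j144.8 → |·| ≈ 144.8, ∠ ≈ 89.60°
|G| = 5e+04 · 3.0638 / (144.8) ≈ 1057.9
Gain = 20 log₁₀(1057.9) ≈ 60.49 dB
∠G = (70.95°) − (89.60°) = -18.65°

At ω = 1491 rad/s:
zero (1 + j1491·0.002) = 1 + j2.982 → |·| ≈ 3.1452, ∠ ≈ 71.46°
pole (1 + j1491·0.1) = 1 + j149.1 → |·| ≈ 149.1, ∠ ≈ 89.62°
|G| = 5e+04 · 3.1452 / (149.1) ≈ 1054.7
Gain = 20 log₁₀(1054.7) ≈ 60.46 dB
∠G = (71.46°) − (89.62°) = -18.16°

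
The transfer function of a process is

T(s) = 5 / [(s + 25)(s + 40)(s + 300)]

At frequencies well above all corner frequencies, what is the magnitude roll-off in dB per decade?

-60 dB/decade

Each pole contributes −20 dB/decade at high frequency; each zero contributes +20 dB/decade.
Net: 0 zero(s) − 3 pole(s) → -60 dB/decade.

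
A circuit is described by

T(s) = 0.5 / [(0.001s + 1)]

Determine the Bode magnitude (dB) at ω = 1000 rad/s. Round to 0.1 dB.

At ω = 1000 rad/s:
pole (1 + j1000·0.001) = 1 + j1 → |·| ≈ 1.4142, ∠ ≈ 45.00°
|T| = 0.5 · 1 / (1.4142) ≈ 0.35356
Gain = 20 log₁₀(0.35356) ≈ -9.03 dB

-9.0 dB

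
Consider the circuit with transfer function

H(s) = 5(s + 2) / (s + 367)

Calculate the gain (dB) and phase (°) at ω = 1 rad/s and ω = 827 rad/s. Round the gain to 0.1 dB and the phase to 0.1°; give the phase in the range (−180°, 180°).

ω = 1: -30.3 dB, 26.4°; ω = 827: 13.2 dB, 23.8°

At s = jω = j1:
zero (s+2): 2 + j1 → |·| = √(2²+1²) = √5 ≈ 2.2361, ∠ = arctan(1/2) ≈ 26.57°
pole (s+367): 367 + j1 → |·| = √(367²+1²) = √134690 ≈ 367, ∠ = arctan(1/367) ≈ 0.16°
|H| = 5 · 2.2361 / 367 ≈ 0.030465
Gain = 20 log₁₀(0.030465) ≈ -30.32 dB
∠H = 26.57° − 0.16° = 26.41°

At s = jω = j827:
zero (s+2): 2 + j827 → |·| = √(2²+827²) = √683933 ≈ 827, ∠ = arctan(827/2) ≈ 89.86°
pole (s+367): 367 + j827 → |·| = √(367²+827²) = √818618 ≈ 904.78, ∠ = arctan(827/367) ≈ 66.07°
|H| = 5 · 827 / 904.78 ≈ 4.5702
Gain = 20 log₁₀(4.5702) ≈ 13.20 dB
∠H = 89.86° − 66.07° = 23.79°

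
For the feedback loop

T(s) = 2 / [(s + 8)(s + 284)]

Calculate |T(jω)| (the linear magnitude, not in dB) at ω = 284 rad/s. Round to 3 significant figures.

1.75e-05

At s = jω = j284:
pole (s+8): 8 + j284 → |·| = √(8²+284²) = √80720 ≈ 284.11, ∠ = arctan(284/8) ≈ 88.39°
pole (s+284): 284 + j284 → |·| = √(284²+284²) = √161312 ≈ 401.64, ∠ = arctan(284/284) ≈ 45.00°
|T| = 2 / 1.1411e+05 ≈ 1.7527e-05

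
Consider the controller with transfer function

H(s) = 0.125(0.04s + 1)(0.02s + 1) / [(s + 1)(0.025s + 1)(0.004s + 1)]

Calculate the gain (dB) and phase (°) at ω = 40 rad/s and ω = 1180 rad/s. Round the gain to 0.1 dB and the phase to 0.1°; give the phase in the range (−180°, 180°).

ω = 40: -45.6 dB, -46.0°; ω = 1180: -61.6 dB, -79.7°

At ω = 40 rad/s:
zero (1 + j40·0.04) = 1 + j1.6 → |·| ≈ 1.8868, ∠ ≈ 57.99°
zero (1 + j40·0.02) = 1 + j0.8 → |·| ≈ 1.2806, ∠ ≈ 38.66°
pole (1 + j40·1) = 1 + j40 → |·| ≈ 40.012, ∠ ≈ 88.57°
pole (1 + j40·0.025) = 1 + j1 → |·| ≈ 1.4142, ∠ ≈ 45.00°
pole (1 + j40·0.004) = 1 + j0.16 → |·| ≈ 1.0127, ∠ ≈ 9.09°
|H| = 0.125 · 1.8868 · 1.2806 / (40.012 · 1.4142 · 1.0127) ≈ 0.0052707
Gain = 20 log₁₀(0.0052707) ≈ -45.56 dB
∠H = (57.99° + 38.66°) − (88.57° + 45.00° + 9.09°) = -46.01°

At ω = 1180 rad/s:
zero (1 + j1180·0.04) = 1 + j47.2 → |·| ≈ 47.211, ∠ ≈ 88.79°
zero (1 + j1180·0.02) = 1 + j23.6 → |·| ≈ 23.621, ∠ ≈ 87.57°
pole (1 + j1180·1) = 1 + j1180 → |·| ≈ 1180, ∠ ≈ 89.95°
pole (1 + j1180·0.025) = 1 + j29.5 → |·| ≈ 29.517, ∠ ≈ 88.06°
pole (1 + j1180·0.004) = 1 + j4.72 → |·| ≈ 4.8248, ∠ ≈ 78.04°
|H| = 0.125 · 47.211 · 23.621 / (1180 · 29.517 · 4.8248) ≈ 0.0008295
Gain = 20 log₁₀(0.0008295) ≈ -61.62 dB
∠H = (88.79° + 87.57°) − (89.95° + 88.06° + 78.04°) = -79.69°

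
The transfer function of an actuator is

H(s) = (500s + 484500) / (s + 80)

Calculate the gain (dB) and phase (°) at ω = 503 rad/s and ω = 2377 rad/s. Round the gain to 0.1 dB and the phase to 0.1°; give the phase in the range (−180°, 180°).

ω = 503: 60.6 dB, -53.5°; ω = 2377: 54.6 dB, -20.3°

Substitute s = j503:
Numerator: 500(j503) + 484500 = 484500 + j251500
Denominator: (j503) + 80 = 80 + j503
|N| = √(484500² + 251500²) ≈ 5.4589e+05, ∠N ≈ 27.43°
|D| = √(80² + 503²) ≈ 509.32, ∠D ≈ 80.96°
|H| = 5.4589e+05 / 509.32 ≈ 1071.8
Gain = 20 log₁₀(1071.8) ≈ 60.60 dB
∠H = 27.43° − 80.96° = -53.53°

Substitute s = j2377:
Numerator: 500(j2377) + 484500 = 484500 + j1188500
Denominator: (j2377) + 80 = 80 + j2377
|N| = √(484500² + 1188500²) ≈ 1.2835e+06, ∠N ≈ 67.82°
|D| = √(80² + 2377²) ≈ 2378.3, ∠D ≈ 88.07°
|H| = 1.2835e+06 / 2378.3 ≈ 539.67
Gain = 20 log₁₀(539.67) ≈ 54.64 dB
∠H = 67.82° − 88.07° = -20.25°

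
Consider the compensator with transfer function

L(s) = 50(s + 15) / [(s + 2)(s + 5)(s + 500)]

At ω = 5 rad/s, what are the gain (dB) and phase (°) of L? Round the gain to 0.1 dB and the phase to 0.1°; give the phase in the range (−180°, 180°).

-27.6 dB, -95.3°

At s = jω = j5:
zero (s+15): 15 + j5 → |·| = √(15²+5²) = √250 ≈ 15.811, ∠ = arctan(5/15) ≈ 18.43°
pole (s+2): 2 + j5 → |·| = √(2²+5²) = √29 ≈ 5.3852, ∠ = arctan(5/2) ≈ 68.20°
pole (s+5): 5 + j5 → |·| = √(5²+5²) = √50 ≈ 7.0711, ∠ = arctan(5/5) ≈ 45.00°
pole (s+500): 500 + j5 → |·| = √(500²+5²) = √250025 ≈ 500.02, ∠ = arctan(5/500) ≈ 0.57°
|L| = 50 · 15.811 / 19040 ≈ 0.04152
Gain = 20 log₁₀(0.04152) ≈ -27.63 dB
∠L = 18.43° − 113.77° = -95.34°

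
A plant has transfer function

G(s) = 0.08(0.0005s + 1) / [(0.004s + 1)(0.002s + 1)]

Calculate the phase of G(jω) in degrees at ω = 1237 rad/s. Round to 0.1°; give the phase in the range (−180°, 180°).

-114.8°

At ω = 1237 rad/s:
zero (1 + j1237·0.0005) = 1 + j0.6185 → |·| ≈ 1.1758, ∠ ≈ 31.74°
pole (1 + j1237·0.004) = 1 + j4.948 → |·| ≈ 5.048, ∠ ≈ 78.57°
pole (1 + j1237·0.002) = 1 + j2.474 → |·| ≈ 2.6685, ∠ ≈ 67.99°
∠G = (31.74°) − (78.57° + 67.99°) = -114.82°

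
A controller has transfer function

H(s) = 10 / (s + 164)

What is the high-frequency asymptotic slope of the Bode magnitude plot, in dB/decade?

Each pole contributes −20 dB/decade at high frequency; each zero contributes +20 dB/decade.
Net: 0 zero(s) − 1 pole(s) → -20 dB/decade.

-20 dB/decade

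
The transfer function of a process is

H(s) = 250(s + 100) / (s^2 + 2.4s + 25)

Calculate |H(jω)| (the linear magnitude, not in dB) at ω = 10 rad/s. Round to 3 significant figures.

319

At s = jω = j10:
zero (s+100): 100 + j10 → |·| = √(100²+10²) = √10100 ≈ 100.5, ∠ = arctan(10/100) ≈ 5.71°
quadratic: (j10)² + 2.4·j10 + 25 = -75 + j24 → |·| ≈ 78.746, ∠ ≈ 162.26°
|H| = 250 · 100.5 / 78.746 ≈ 319.06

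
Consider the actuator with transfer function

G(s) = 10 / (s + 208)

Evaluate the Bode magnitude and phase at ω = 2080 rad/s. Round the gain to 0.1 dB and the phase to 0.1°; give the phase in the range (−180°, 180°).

Substitute s = j2080:
Numerator: 10 = 10 + j0
Denominator: (j2080) + 208 = 208 + j2080
|N| = √(10² + 0²) ≈ 10, ∠N ≈ 0.00°
|D| = √(208² + 2080²) ≈ 2090.4, ∠D ≈ 84.29°
|G| = 10 / 2090.4 ≈ 0.0047838
Gain = 20 log₁₀(0.0047838) ≈ -46.40 dB
∠G = 0.00° − 84.29° = -84.29°

-46.4 dB, -84.3°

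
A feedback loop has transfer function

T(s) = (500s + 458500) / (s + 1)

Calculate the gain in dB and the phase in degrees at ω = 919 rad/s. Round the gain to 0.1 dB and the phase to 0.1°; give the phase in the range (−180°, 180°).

57.0 dB, -44.9°

Substitute s = j919:
Numerator: 500(j919) + 458500 = 458500 + j459500
Denominator: (j919) + 1 = 1 + j919
|N| = √(458500² + 459500²) ≈ 6.4912e+05, ∠N ≈ 45.06°
|D| = √(1² + 919²) ≈ 919, ∠D ≈ 89.94°
|T| = 6.4912e+05 / 919 ≈ 706.33
Gain = 20 log₁₀(706.33) ≈ 56.98 dB
∠T = 45.06° − 89.94° = -44.88°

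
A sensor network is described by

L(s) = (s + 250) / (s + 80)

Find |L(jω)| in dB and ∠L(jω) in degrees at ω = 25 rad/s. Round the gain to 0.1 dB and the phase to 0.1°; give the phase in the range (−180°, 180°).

9.5 dB, -11.6°

Substitute s = j25:
Numerator: (j25) + 250 = 250 + j25
Denominator: (j25) + 80 = 80 + j25
|N| = √(250² + 25²) ≈ 251.25, ∠N ≈ 5.71°
|D| = √(80² + 25²) ≈ 83.815, ∠D ≈ 17.35°
|L| = 251.25 / 83.815 ≈ 2.9977
Gain = 20 log₁₀(2.9977) ≈ 9.54 dB
∠L = 5.71° − 17.35° = -11.64°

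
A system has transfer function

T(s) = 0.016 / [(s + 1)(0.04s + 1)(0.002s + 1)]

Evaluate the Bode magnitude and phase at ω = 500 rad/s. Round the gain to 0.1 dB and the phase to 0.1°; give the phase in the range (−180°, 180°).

-118.9 dB, 138.0°

At ω = 500 rad/s:
pole (1 + j500·1) = 1 + j500 → |·| ≈ 500, ∠ ≈ 89.89°
pole (1 + j500·0.04) = 1 + j20 → |·| ≈ 20.025, ∠ ≈ 87.14°
pole (1 + j500·0.002) = 1 + j1 → |·| ≈ 1.4142, ∠ ≈ 45.00°
|T| = 0.016 · 1 / (500 · 20.025 · 1.4142) ≈ 1.13e-06
Gain = 20 log₁₀(1.13e-06) ≈ -118.94 dB
∠T = (0°) − (89.89° + 87.14° + 45.00°) = -222.03° ≡ 137.97° (principal value)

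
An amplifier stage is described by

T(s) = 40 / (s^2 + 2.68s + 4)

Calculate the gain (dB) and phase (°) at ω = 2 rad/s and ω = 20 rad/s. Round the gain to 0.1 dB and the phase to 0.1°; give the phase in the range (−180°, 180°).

At s = jω = j2:
quadratic: (j2)² + 2.68·j2 + 4 = 0 + j5.36 → |·| ≈ 5.36, ∠ ≈ 90.00°
|T| = 40 / 5.36 ≈ 7.4627
Gain = 20 log₁₀(7.4627) ≈ 17.46 dB
∠T = 0.00° − 90.00° = -90.00°

At s = jω = j20:
quadratic: (j20)² + 2.68·j20 + 4 = -396 + j53.6 → |·| ≈ 399.61, ∠ ≈ 172.29°
|T| = 40 / 399.61 ≈ 0.1001
Gain = 20 log₁₀(0.1001) ≈ -19.99 dB
∠T = 0.00° − 172.29° = -172.29°

ω = 2: 17.5 dB, -90.0°; ω = 20: -20.0 dB, -172.3°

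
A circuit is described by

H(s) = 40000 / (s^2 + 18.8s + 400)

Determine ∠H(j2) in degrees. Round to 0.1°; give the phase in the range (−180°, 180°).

-5.4°

At s = jω = j2:
quadratic: (j2)² + 18.8·j2 + 400 = 396 + j37.6 → |·| ≈ 397.78, ∠ ≈ 5.42°
∠H = 0.00° − 5.42° = -5.42°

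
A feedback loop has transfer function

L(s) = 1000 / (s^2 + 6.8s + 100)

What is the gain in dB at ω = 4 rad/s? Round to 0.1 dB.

21.1 dB

At s = jω = j4:
quadratic: (j4)² + 6.8·j4 + 100 = 84 + j27.2 → |·| ≈ 88.294, ∠ ≈ 17.94°
|L| = 1000 / 88.294 ≈ 11.326
Gain = 20 log₁₀(11.326) ≈ 21.08 dB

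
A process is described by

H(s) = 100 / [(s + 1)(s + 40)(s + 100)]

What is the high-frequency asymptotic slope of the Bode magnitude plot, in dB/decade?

-60 dB/decade

Each pole contributes −20 dB/decade at high frequency; each zero contributes +20 dB/decade.
Net: 0 zero(s) − 3 pole(s) → -60 dB/decade.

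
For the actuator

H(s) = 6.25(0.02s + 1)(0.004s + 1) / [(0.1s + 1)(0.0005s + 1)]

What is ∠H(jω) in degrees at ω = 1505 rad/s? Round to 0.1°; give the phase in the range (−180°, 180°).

At ω = 1505 rad/s:
zero (1 + j1505·0.02) = 1 + j30.1 → |·| ≈ 30.117, ∠ ≈ 88.10°
zero (1 + j1505·0.004) = 1 + j6.02 → |·| ≈ 6.1025, ∠ ≈ 80.57°
pole (1 + j1505·0.1) = 1 + j150.5 → |·| ≈ 150.5, ∠ ≈ 89.62°
pole (1 + j1505·0.0005) = 1 + j0.7525 → |·| ≈ 1.2515, ∠ ≈ 36.96°
∠H = (88.10° + 80.57°) − (89.62° + 36.96°) = 42.09°

42.1°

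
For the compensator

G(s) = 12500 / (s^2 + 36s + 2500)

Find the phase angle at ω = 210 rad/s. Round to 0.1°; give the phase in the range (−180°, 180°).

At s = jω = j210:
quadratic: (j210)² + 36·j210 + 2500 = -41600 + j7560 → |·| ≈ 42281, ∠ ≈ 169.70°
∠G = 0.00° − 169.70° = -169.70°

-169.7°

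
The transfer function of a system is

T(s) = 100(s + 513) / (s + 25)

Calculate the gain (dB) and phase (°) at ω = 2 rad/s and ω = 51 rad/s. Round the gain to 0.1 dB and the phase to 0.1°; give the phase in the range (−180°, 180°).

At s = jω = j2:
zero (s+513): 513 + j2 → |·| = √(513²+2²) = √263173 ≈ 513, ∠ = arctan(2/513) ≈ 0.22°
pole (s+25): 25 + j2 → |·| = √(25²+2²) = √629 ≈ 25.08, ∠ = arctan(2/25) ≈ 4.57°
|T| = 100 · 513 / 25.08 ≈ 2045.5
Gain = 20 log₁₀(2045.5) ≈ 66.22 dB
∠T = 0.22° − 4.57° = -4.35°

At s = jω = j51:
zero (s+513): 513 + j51 → |·| = √(513²+51²) = √265770 ≈ 515.53, ∠ = arctan(51/513) ≈ 5.68°
pole (s+25): 25 + j51 → |·| = √(25²+51²) = √3226 ≈ 56.798, ∠ = arctan(51/25) ≈ 63.89°
|T| = 100 · 515.53 / 56.798 ≈ 907.66
Gain = 20 log₁₀(907.66) ≈ 59.16 dB
∠T = 5.68° − 63.89° = -58.21°

ω = 2: 66.2 dB, -4.4°; ω = 51: 59.2 dB, -58.2°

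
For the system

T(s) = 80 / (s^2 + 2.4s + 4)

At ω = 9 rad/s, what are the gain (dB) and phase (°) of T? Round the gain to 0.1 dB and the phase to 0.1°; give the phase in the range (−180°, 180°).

At s = jω = j9:
quadratic: (j9)² + 2.4·j9 + 4 = -77 + j21.6 → |·| ≈ 79.972, ∠ ≈ 164.33°
|T| = 80 / 79.972 ≈ 1.0004
Gain = 20 log₁₀(1.0004) ≈ 0.00 dB
∠T = 0.00° − 164.33° = -164.33°

0.0 dB, -164.3°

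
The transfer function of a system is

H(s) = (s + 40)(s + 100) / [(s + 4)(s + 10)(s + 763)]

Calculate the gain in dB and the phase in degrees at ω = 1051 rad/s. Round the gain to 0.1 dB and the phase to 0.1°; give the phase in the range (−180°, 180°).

-62.2 dB, -60.9°

At s = jω = j1051:
zero (s+40): 40 + j1051 → |·| = √(40²+1051²) = √1106201 ≈ 1051.8, ∠ = arctan(1051/40) ≈ 87.82°
zero (s+100): 100 + j1051 → |·| = √(100²+1051²) = √1114601 ≈ 1055.7, ∠ = arctan(1051/100) ≈ 84.56°
pole (s+4): 4 + j1051 → |·| = √(4²+1051²) = √1104617 ≈ 1051, ∠ = arctan(1051/4) ≈ 89.78°
pole (s+10): 10 + j1051 → |·| = √(10²+1051²) = √1104701 ≈ 1051, ∠ = arctan(1051/10) ≈ 89.45°
pole (s+763): 763 + j1051 → |·| = √(763²+1051²) = √1686770 ≈ 1298.8, ∠ = arctan(1051/763) ≈ 54.02°
|H| = 1 · 1.1104e+06 / 1.4347e+09 ≈ 0.00077396
Gain = 20 log₁₀(0.00077396) ≈ -62.23 dB
∠H = 172.38° − 233.25° = -60.87°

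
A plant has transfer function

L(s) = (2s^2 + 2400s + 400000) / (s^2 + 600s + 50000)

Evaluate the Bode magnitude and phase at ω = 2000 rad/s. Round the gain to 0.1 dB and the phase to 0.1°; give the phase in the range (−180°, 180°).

6.8 dB, -15.4°

Substitute s = j2000:
Numerator: 2(j2000)^2 + 2400(j2000) + 400000 = -7600000 + j4800000
Denominator: (j2000)^2 + 600(j2000) + 50000 = -3950000 + j1200000
|N| = √(7600000² + 4800000²) ≈ 8.9889e+06, ∠N ≈ 147.72°
|D| = √(3950000² + 1200000²) ≈ 4.1283e+06, ∠D ≈ 163.10°
|L| = 8.9889e+06 / 4.1283e+06 ≈ 2.1774
Gain = 20 log₁₀(2.1774) ≈ 6.76 dB
∠L = 147.72° − 163.10° = -15.38°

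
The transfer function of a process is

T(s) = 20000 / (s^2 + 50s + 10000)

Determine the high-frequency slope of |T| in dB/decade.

Each pole contributes −20 dB/decade at high frequency; each zero contributes +20 dB/decade.
Net: 0 zero(s) − 2 pole(s) → -40 dB/decade.

-40 dB/decade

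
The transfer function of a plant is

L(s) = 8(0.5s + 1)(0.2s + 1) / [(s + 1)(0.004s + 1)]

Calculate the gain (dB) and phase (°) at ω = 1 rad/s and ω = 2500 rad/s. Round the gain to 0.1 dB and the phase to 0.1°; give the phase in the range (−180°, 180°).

ω = 1: 16.2 dB, -7.4°; ω = 2500: 46.0 dB, 5.6°

At ω = 1 rad/s:
zero (1 + j1·0.5) = 1 + j0.5 → |·| ≈ 1.118, ∠ ≈ 26.57°
zero (1 + j1·0.2) = 1 + j0.2 → |·| ≈ 1.0198, ∠ ≈ 11.31°
pole (1 + j1·1) = 1 + j1 → |·| ≈ 1.4142, ∠ ≈ 45.00°
pole (1 + j1·0.004) = 1 + j0.004 → |·| ≈ 1, ∠ ≈ 0.23°
|L| = 8 · 1.118 · 1.0198 / (1.4142 · 1) ≈ 6.4496
Gain = 20 log₁₀(6.4496) ≈ 16.19 dB
∠L = (26.57° + 11.31°) − (45.00° + 0.23°) = -7.35°

At ω = 2500 rad/s:
zero (1 + j2500·0.5) = 1 + j1250 → |·| ≈ 1250, ∠ ≈ 89.95°
zero (1 + j2500·0.2) = 1 + j500 → |·| ≈ 500, ∠ ≈ 89.89°
pole (1 + j2500·1) = 1 + j2500 → |·| ≈ 2500, ∠ ≈ 89.98°
pole (1 + j2500·0.004) = 1 + j10 → |·| ≈ 10.05, ∠ ≈ 84.29°
|L| = 8 · 1250 · 500 / (2500 · 10.05) ≈ 199
Gain = 20 log₁₀(199) ≈ 45.98 dB
∠L = (89.95° + 89.89°) − (89.98° + 84.29°) = 5.57°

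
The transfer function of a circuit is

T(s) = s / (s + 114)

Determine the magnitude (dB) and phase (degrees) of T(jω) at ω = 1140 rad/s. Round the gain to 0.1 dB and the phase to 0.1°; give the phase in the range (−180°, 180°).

-0.0 dB, 5.7°

At s = jω = j1140:
zero at origin: s = j1140 → |·| = 1140, ∠ = 90.00°
pole (s+114): 114 + j1140 → |·| = √(114²+1140²) = √1312596 ≈ 1145.7, ∠ = arctan(1140/114) ≈ 84.29°
|T| = 1 · 1140 / 1145.7 ≈ 0.99502
Gain = 20 log₁₀(0.99502) ≈ -0.04 dB
∠T = 90.00° − 84.29° = 5.71°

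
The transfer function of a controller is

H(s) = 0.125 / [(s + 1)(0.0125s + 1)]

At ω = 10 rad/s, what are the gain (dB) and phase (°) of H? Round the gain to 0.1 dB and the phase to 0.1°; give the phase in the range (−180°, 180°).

At ω = 10 rad/s:
pole (1 + j10·1) = 1 + j10 → |·| ≈ 10.05, ∠ ≈ 84.29°
pole (1 + j10·0.0125) = 1 + j0.125 → |·| ≈ 1.0078, ∠ ≈ 7.13°
|H| = 0.125 · 1 / (10.05 · 1.0078) ≈ 0.012342
Gain = 20 log₁₀(0.012342) ≈ -38.17 dB
∠H = (0°) − (84.29° + 7.13°) = -91.42°

-38.2 dB, -91.4°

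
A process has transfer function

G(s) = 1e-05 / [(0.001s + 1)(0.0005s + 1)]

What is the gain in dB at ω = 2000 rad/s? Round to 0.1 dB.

At ω = 2000 rad/s:
pole (1 + j2000·0.001) = 1 + j2 → |·| ≈ 2.2361, ∠ ≈ 63.43°
pole (1 + j2000·0.0005) = 1 + j1 → |·| ≈ 1.4142, ∠ ≈ 45.00°
|G| = 1e-05 · 1 / (2.2361 · 1.4142) ≈ 3.1623e-06
Gain = 20 log₁₀(3.1623e-06) ≈ -110.00 dB

-110.0 dB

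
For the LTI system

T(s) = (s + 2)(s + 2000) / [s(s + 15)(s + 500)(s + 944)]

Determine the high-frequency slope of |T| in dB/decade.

-40 dB/decade

Each pole contributes −20 dB/decade at high frequency; each zero contributes +20 dB/decade.
Net: 2 zero(s) − 4 pole(s) → -40 dB/decade.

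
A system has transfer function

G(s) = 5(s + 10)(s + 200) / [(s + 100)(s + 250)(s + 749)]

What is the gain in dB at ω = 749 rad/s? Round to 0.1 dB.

At s = jω = j749:
zero (s+10): 10 + j749 → |·| = √(10²+749²) = √561101 ≈ 749.07, ∠ = arctan(749/10) ≈ 89.24°
zero (s+200): 200 + j749 → |·| = √(200²+749²) = √601001 ≈ 775.24, ∠ = arctan(749/200) ≈ 75.05°
pole (s+100): 100 + j749 → |·| = √(100²+749²) = √571001 ≈ 755.65, ∠ = arctan(749/100) ≈ 82.40°
pole (s+250): 250 + j749 → |·| = √(250²+749²) = √623501 ≈ 789.62, ∠ = arctan(749/250) ≈ 71.54°
pole (s+749): 749 + j749 → |·| = √(749²+749²) = √1122002 ≈ 1059.2, ∠ = arctan(749/749) ≈ 45.00°
|G| = 5 · 5.8071e+05 / 6.32e+08 ≈ 0.0045942
Gain = 20 log₁₀(0.0045942) ≈ -46.76 dB

-46.8 dB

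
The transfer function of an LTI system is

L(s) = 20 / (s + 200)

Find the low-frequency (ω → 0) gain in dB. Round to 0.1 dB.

-20.0 dB

L(0) = 20 / (200) = 0.1
20 log₁₀(0.1) ≈ -20.00 dB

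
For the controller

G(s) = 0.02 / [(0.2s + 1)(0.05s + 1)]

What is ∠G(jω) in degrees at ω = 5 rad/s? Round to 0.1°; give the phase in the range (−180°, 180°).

-59.0°

At ω = 5 rad/s:
pole (1 + j5·0.2) = 1 + j1 → |·| ≈ 1.4142, ∠ ≈ 45.00°
pole (1 + j5·0.05) = 1 + j0.25 → |·| ≈ 1.0308, ∠ ≈ 14.04°
∠G = (0°) − (45.00° + 14.04°) = -59.04°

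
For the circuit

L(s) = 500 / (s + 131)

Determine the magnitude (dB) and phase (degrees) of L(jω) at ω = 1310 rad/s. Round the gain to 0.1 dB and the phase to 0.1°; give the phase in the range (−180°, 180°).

At s = jω = j1310:
pole (s+131): 131 + j1310 → |·| = √(131²+1310²) = √1733261 ≈ 1316.5, ∠ = arctan(1310/131) ≈ 84.29°
|L| = 500 / 1316.5 ≈ 0.37979
Gain = 20 log₁₀(0.37979) ≈ -8.41 dB
∠L = 0.00° − 84.29° = -84.29°

-8.4 dB, -84.3°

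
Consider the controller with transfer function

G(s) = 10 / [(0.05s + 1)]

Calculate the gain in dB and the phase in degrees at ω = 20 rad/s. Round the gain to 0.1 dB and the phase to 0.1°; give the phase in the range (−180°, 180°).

17.0 dB, -45.0°

At ω = 20 rad/s:
pole (1 + j20·0.05) = 1 + j1 → |·| ≈ 1.4142, ∠ ≈ 45.00°
|G| = 10 · 1 / (1.4142) ≈ 7.0711
Gain = 20 log₁₀(7.0711) ≈ 16.99 dB
∠G = (0°) − (45.00°) = -45.00°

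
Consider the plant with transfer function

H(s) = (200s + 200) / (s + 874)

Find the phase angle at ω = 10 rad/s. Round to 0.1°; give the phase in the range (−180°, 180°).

Substitute s = j10:
Numerator: 200(j10) + 200 = 200 + j2000
Denominator: (j10) + 874 = 874 + j10
|N| = √(200² + 2000²) ≈ 2010, ∠N ≈ 84.29°
|D| = √(874² + 10²) ≈ 874.06, ∠D ≈ 0.66°
∠H = 84.29° − 0.66° = 83.63°

83.6°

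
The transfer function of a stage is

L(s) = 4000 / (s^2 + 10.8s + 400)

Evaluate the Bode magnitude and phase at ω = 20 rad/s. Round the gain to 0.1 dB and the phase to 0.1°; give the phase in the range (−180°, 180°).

25.4 dB, -90.0°

At s = jω = j20:
quadratic: (j20)² + 10.8·j20 + 400 = 0 + j216 → |·| ≈ 216, ∠ ≈ 90.00°
|L| = 4000 / 216 ≈ 18.519
Gain = 20 log₁₀(18.519) ≈ 25.35 dB
∠L = 0.00° − 90.00° = -90.00°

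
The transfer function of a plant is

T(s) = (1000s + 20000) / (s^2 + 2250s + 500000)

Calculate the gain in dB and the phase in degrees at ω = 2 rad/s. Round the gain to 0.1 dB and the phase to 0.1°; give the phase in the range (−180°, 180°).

-27.9 dB, 5.2°

Substitute s = j2:
Numerator: 1000(j2) + 20000 = 20000 + j2000
Denominator: (j2)^2 + 2250(j2) + 500000 = 499996 + j4500
|N| = √(20000² + 2000²) ≈ 20100, ∠N ≈ 5.71°
|D| = √(499996² + 4500²) ≈ 5.0002e+05, ∠D ≈ 0.52°
|T| = 20100 / 5.0002e+05 ≈ 0.040198
Gain = 20 log₁₀(0.040198) ≈ -27.92 dB
∠T = 5.71° − 0.52° = 5.19°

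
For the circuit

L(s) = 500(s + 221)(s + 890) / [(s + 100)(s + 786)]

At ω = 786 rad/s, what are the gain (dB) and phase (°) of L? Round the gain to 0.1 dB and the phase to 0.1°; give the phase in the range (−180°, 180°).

At s = jω = j786:
zero (s+221): 221 + j786 → |·| = √(221²+786²) = √666637 ≈ 816.48, ∠ = arctan(786/221) ≈ 74.30°
zero (s+890): 890 + j786 → |·| = √(890²+786²) = √1409896 ≈ 1187.4, ∠ = arctan(786/890) ≈ 41.45°
pole (s+100): 100 + j786 → |·| = √(100²+786²) = √627796 ≈ 792.34, ∠ = arctan(786/100) ≈ 82.75°
pole (s+786): 786 + j786 → |·| = √(786²+786²) = √1235592 ≈ 1111.6, ∠ = arctan(786/786) ≈ 45.00°
|L| = 500 · 9.6949e+05 / 8.8077e+05 ≈ 550.37
Gain = 20 log₁₀(550.37) ≈ 54.81 dB
∠L = 115.75° − 127.75° = -12.00°

54.8 dB, -12.0°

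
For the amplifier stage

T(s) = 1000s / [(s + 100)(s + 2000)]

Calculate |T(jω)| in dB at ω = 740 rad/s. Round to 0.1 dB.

-6.7 dB

At s = jω = j740:
zero at origin: s = j740 → |·| = 740, ∠ = 90.00°
pole (s+100): 100 + j740 → |·| = √(100²+740²) = √557600 ≈ 746.73, ∠ = arctan(740/100) ≈ 82.30°
pole (s+2000): 2000 + j740 → |·| = √(2000²+740²) = √4547600 ≈ 2132.5, ∠ = arctan(740/2000) ≈ 20.30°
|T| = 1000 · 740 / 1.5924e+06 ≈ 0.46471
Gain = 20 log₁₀(0.46471) ≈ -6.66 dB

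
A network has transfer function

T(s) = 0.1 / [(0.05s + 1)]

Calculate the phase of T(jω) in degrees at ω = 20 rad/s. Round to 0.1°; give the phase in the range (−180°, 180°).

At ω = 20 rad/s:
pole (1 + j20·0.05) = 1 + j1 → |·| ≈ 1.4142, ∠ ≈ 45.00°
∠T = (0°) − (45.00°) = -45.00°

-45.0°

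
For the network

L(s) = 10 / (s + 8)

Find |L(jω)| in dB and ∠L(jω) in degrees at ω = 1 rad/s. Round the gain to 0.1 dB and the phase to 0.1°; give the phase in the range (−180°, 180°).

Substitute s = j1:
Numerator: 10 = 10 + j0
Denominator: (j1) + 8 = 8 + j1
|N| = √(10² + 0²) ≈ 10, ∠N ≈ 0.00°
|D| = √(8² + 1²) ≈ 8.0623, ∠D ≈ 7.13°
|L| = 10 / 8.0623 ≈ 1.2403
Gain = 20 log₁₀(1.2403) ≈ 1.87 dB
∠L = 0.00° − 7.13° = -7.13°

1.9 dB, -7.1°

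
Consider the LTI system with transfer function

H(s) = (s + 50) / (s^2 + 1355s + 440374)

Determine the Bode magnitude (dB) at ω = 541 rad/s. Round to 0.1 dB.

-62.8 dB

Substitute s = j541:
Numerator: (j541) + 50 = 50 + j541
Denominator: (j541)^2 + 1355(j541) + 440374 = 147693 + j733055
|N| = √(50² + 541²) ≈ 543.31, ∠N ≈ 84.72°
|D| = √(147693² + 733055²) ≈ 7.4779e+05, ∠D ≈ 78.61°
|H| = 543.31 / 7.4779e+05 ≈ 0.00072655
Gain = 20 log₁₀(0.00072655) ≈ -62.77 dB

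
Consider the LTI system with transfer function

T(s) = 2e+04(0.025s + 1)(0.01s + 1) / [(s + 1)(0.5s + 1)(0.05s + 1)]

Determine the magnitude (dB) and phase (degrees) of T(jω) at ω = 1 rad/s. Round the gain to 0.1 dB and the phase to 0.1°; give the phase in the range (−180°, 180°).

At ω = 1 rad/s:
zero (1 + j1·0.025) = 1 + j0.025 → |·| ≈ 1.0003, ∠ ≈ 1.43°
zero (1 + j1·0.01) = 1 + j0.01 → |·| ≈ 1, ∠ ≈ 0.57°
pole (1 + j1·1) = 1 + j1 → |·| ≈ 1.4142, ∠ ≈ 45.00°
pole (1 + j1·0.5) = 1 + j0.5 → |·| ≈ 1.118, ∠ ≈ 26.57°
pole (1 + j1·0.05) = 1 + j0.05 → |·| ≈ 1.0012, ∠ ≈ 2.86°
|T| = 2e+04 · 1.0003 · 1 / (1.4142 · 1.118 · 1.0012) ≈ 12638
Gain = 20 log₁₀(12638) ≈ 82.03 dB
∠T = (1.43° + 0.57°) − (45.00° + 26.57° + 2.86°) = -72.43°

82.0 dB, -72.4°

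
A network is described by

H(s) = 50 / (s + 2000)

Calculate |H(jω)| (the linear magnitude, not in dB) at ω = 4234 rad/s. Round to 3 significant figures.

0.0107

Substitute s = j4234:
Numerator: 50 = 50 + j0
Denominator: (j4234) + 2000 = 2000 + j4234
|N| = √(50² + 0²) ≈ 50, ∠N ≈ 0.00°
|D| = √(2000² + 4234²) ≈ 4682.6, ∠D ≈ 64.72°
|H| = 50 / 4682.6 ≈ 0.010678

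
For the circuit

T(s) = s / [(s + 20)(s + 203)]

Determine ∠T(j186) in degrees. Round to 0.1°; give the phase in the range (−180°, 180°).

At s = jω = j186:
zero at origin: s = j186 → |·| = 186, ∠ = 90.00°
pole (s+20): 20 + j186 → |·| = √(20²+186²) = √34996 ≈ 187.07, ∠ = arctan(186/20) ≈ 83.86°
pole (s+203): 203 + j186 → |·| = √(203²+186²) = √75805 ≈ 275.33, ∠ = arctan(186/203) ≈ 42.50°
∠T = 90.00° − 126.36° = -36.36°

-36.4°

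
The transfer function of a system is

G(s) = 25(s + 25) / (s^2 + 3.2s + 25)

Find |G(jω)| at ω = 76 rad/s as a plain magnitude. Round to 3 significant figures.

At s = jω = j76:
zero (s+25): 25 + j76 → |·| = √(25²+76²) = √6401 ≈ 80.006, ∠ = arctan(76/25) ≈ 71.79°
quadratic: (j76)² + 3.2·j76 + 25 = -5751 + j243.2 → |·| ≈ 5756.1, ∠ ≈ 177.58°
|G| = 25 · 80.006 / 5756.1 ≈ 0.34748

0.347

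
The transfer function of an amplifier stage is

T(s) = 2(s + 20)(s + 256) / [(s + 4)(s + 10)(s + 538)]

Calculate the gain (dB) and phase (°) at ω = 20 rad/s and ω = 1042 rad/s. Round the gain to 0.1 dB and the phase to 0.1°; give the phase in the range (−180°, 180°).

At s = jω = j20:
zero (s+20): 20 + j20 → |·| = √(20²+20²) = √800 ≈ 28.284, ∠ = arctan(20/20) ≈ 45.00°
zero (s+256): 256 + j20 → |·| = √(256²+20²) = √65936 ≈ 256.78, ∠ = arctan(20/256) ≈ 4.47°
pole (s+4): 4 + j20 → |·| = √(4²+20²) = √416 ≈ 20.396, ∠ = arctan(20/4) ≈ 78.69°
pole (s+10): 10 + j20 → |·| = √(10²+20²) = √500 ≈ 22.361, ∠ = arctan(20/10) ≈ 63.43°
pole (s+538): 538 + j20 → |·| = √(538²+20²) = √289844 ≈ 538.37, ∠ = arctan(20/538) ≈ 2.13°
|T| = 2 · 7262.8 / 2.4554e+05 ≈ 0.059158
Gain = 20 log₁₀(0.059158) ≈ -24.56 dB
∠T = 49.47° − 144.25° = -94.78°

At s = jω = j1042:
zero (s+20): 20 + j1042 → |·| = √(20²+1042²) = √1086164 ≈ 1042.2, ∠ = arctan(1042/20) ≈ 88.90°
zero (s+256): 256 + j1042 → |·| = √(256²+1042²) = √1151300 ≈ 1073, ∠ = arctan(1042/256) ≈ 76.20°
pole (s+4): 4 + j1042 → |·| = √(4²+1042²) = √1085780 ≈ 1042, ∠ = arctan(1042/4) ≈ 89.78°
pole (s+10): 10 + j1042 → |·| = √(10²+1042²) = √1085864 ≈ 1042, ∠ = arctan(1042/10) ≈ 89.45°
pole (s+538): 538 + j1042 → |·| = √(538²+1042²) = √1375208 ≈ 1172.7, ∠ = arctan(1042/538) ≈ 62.69°
|T| = 2 · 1.1183e+06 / 1.2733e+09 ≈ 0.0017565
Gain = 20 log₁₀(0.0017565) ≈ -55.11 dB
∠T = 165.10° − 241.92° = -76.82°

ω = 20: -24.6 dB, -94.8°; ω = 1042: -55.1 dB, -76.8°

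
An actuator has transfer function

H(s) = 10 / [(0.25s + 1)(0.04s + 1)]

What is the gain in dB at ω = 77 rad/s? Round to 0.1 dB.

-15.9 dB

At ω = 77 rad/s:
pole (1 + j77·0.25) = 1 + j19.25 → |·| ≈ 19.276, ∠ ≈ 87.03°
pole (1 + j77·0.04) = 1 + j3.08 → |·| ≈ 3.2383, ∠ ≈ 72.01°
|H| = 10 · 1 / (19.276 · 3.2383) ≈ 0.1602
Gain = 20 log₁₀(0.1602) ≈ -15.91 dB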